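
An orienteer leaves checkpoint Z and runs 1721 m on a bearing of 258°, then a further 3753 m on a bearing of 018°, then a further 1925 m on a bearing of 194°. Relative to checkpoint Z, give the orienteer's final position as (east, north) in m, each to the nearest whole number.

Leg 1 (258°, 1721 m): east 1721 sin 258° = -1683.39, north 1721 cos 258° = -357.82
Leg 2 (018°, 3753 m): east 3753 sin 18° = 1159.74, north 3753 cos 18° = 3569.32
Leg 3 (194°, 1925 m): east 1925 sin 194° = -465.70, north 1925 cos 194° = -1867.82
Summing: -989.35 m east, 1343.68 m north → (-989, 1344).

(-989, 1344)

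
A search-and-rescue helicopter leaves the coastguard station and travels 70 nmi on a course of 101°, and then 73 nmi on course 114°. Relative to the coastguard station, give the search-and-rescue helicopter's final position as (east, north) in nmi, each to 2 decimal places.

Leg 1 (101°, 70 nmi): east 70 sin 101° = 68.71, north 70 cos 101° = -13.36
Leg 2 (114°, 73 nmi): east 73 sin 114° = 66.69, north 73 cos 114° = -29.69
Summing: 135.40 nmi east, -43.05 nmi north → (135.40, -43.05).

(135.40, -43.05)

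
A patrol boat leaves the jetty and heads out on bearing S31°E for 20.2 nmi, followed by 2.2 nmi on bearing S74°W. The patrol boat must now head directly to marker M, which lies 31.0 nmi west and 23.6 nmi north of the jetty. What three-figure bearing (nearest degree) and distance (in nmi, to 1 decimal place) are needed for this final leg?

317°, 57.2 nmi

Leg 1 (S31°E, 20.2 nmi): east 20.2 sin 149° = 10.40, north 20.2 cos 149° = -17.31
Leg 2 (S74°W, 2.2 nmi): east 2.2 sin 254° = -2.11, north 2.2 cos 254° = -0.61
Current position: (8.29, -17.92). Target: (-31.0, 23.6). Remaining: Δeast = -39.29, Δnorth = 41.52.
Bearing = atan2(-39.29, 41.52) mod 360° = 316.58°; distance = √((-39.29)² + (41.52)²) = 57.163 nmi.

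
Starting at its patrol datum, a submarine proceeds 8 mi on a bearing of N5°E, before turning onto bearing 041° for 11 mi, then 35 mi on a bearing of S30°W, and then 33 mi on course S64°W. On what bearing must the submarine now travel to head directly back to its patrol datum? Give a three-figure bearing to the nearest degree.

054°

Leg 1 (N5°E, 8 mi): east 8 sin 5° = 0.70, north 8 cos 5° = 7.97
Leg 2 (041°, 11 mi): east 11 sin 41° = 7.22, north 11 cos 41° = 8.30
Leg 3 (S30°W, 35 mi): east 35 sin 210° = -17.50, north 35 cos 210° = -30.31
Leg 4 (S64°W, 33 mi): east 33 sin 244° = -29.66, north 33 cos 244° = -14.47
Net displacement: -39.25 east, -28.51 north. Direction back to start is (39.25, 28.51): bearing = atan2(39.25, 28.51) mod 360° = 54.01° ≈ 054°.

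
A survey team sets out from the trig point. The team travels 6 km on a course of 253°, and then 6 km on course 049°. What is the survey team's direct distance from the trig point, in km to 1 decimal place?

2.5 km

Leg 1 (253°, 6 km): east 6 sin 253° = -5.74, north 6 cos 253° = -1.75
Leg 2 (049°, 6 km): east 6 sin 49° = 4.53, north 6 cos 49° = 3.94
Net: -1.21 east, 2.18 north. Distance = √((-1.21)² + (2.18)²) = 2.495 km.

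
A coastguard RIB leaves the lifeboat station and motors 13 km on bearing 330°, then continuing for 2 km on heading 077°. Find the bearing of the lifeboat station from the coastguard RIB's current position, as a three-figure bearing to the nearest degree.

159°

Leg 1 (330°, 13 km): east 13 sin 330° = -6.50, north 13 cos 330° = 11.26
Leg 2 (077°, 2 km): east 2 sin 77° = 1.95, north 2 cos 77° = 0.45
Net displacement: -4.55 east, 11.71 north. Direction back to start is (4.55, -11.71): bearing = atan2(4.55, -11.71) mod 360° = 158.76° ≈ 159°.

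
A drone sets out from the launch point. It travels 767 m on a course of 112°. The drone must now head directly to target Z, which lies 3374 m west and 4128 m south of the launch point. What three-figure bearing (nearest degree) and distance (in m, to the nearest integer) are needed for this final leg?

227°, 5607 m

Leg 1 (112°, 767 m): east 767 sin 112° = 711.15, north 767 cos 112° = -287.32
Current position: (711.15, -287.32). Target: (-3374, -4128). Remaining: Δeast = -4085.15, Δnorth = -3840.68.
Bearing = atan2(-4085.15, -3840.68) mod 360° = 226.77°; distance = √((-4085.15)² + (-3840.68)²) = 5607.071 m.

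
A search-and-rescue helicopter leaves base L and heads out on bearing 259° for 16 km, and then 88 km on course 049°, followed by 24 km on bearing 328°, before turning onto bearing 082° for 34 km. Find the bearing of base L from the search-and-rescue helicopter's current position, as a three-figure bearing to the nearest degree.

222°

Leg 1 (259°, 16 km): east 16 sin 259° = -15.71, north 16 cos 259° = -3.05
Leg 2 (049°, 88 km): east 88 sin 49° = 66.41, north 88 cos 49° = 57.73
Leg 3 (328°, 24 km): east 24 sin 328° = -12.72, north 24 cos 328° = 20.35
Leg 4 (082°, 34 km): east 34 sin 82° = 33.67, north 34 cos 82° = 4.73
Net displacement: 71.66 east, 79.77 north. Direction back to start is (-71.66, -79.77): bearing = atan2(-71.66, -79.77) mod 360° = 221.94° ≈ 222°.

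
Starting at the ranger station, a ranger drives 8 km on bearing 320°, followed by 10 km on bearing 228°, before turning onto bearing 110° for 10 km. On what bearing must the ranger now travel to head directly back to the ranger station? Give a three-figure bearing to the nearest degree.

039°

Leg 1 (320°, 8 km): east 8 sin 320° = -5.14, north 8 cos 320° = 6.13
Leg 2 (228°, 10 km): east 10 sin 228° = -7.43, north 10 cos 228° = -6.69
Leg 3 (110°, 10 km): east 10 sin 110° = 9.40, north 10 cos 110° = -3.42
Net displacement: -3.18 east, -3.98 north. Direction back to start is (3.18, 3.98): bearing = atan2(3.18, 3.98) mod 360° = 38.57° ≈ 039°.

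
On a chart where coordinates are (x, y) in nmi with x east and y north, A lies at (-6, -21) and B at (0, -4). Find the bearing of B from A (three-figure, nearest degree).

019°

Δeast = 0 − -6 = 6.00; Δnorth = -4 − -21 = 17.00.
Bearing = atan2(Δeast, Δnorth) mod 360° = 19.44° ≈ 019°.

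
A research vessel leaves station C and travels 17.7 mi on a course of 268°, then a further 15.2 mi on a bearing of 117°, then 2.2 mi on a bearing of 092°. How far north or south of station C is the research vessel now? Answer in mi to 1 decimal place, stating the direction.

7.6 mi south

Leg 1 (268°, 17.7 mi): east 17.7 sin 268° = -17.69, north 17.7 cos 268° = -0.62
Leg 2 (117°, 15.2 mi): east 15.2 sin 117° = 13.54, north 15.2 cos 117° = -6.90
Leg 3 (092°, 2.2 mi): east 2.2 sin 92° = 2.20, north 2.2 cos 92° = -0.08
Net north component: -7.60 mi.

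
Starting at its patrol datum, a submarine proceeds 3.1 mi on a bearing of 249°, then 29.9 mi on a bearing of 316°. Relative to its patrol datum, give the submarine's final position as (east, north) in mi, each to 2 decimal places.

Leg 1 (249°, 3.1 mi): east 3.1 sin 249° = -2.89, north 3.1 cos 249° = -1.11
Leg 2 (316°, 29.9 mi): east 29.9 sin 316° = -20.77, north 29.9 cos 316° = 21.51
Summing: -23.66 mi east, 20.40 mi north → (-23.66, 20.40).

(-23.66, 20.40)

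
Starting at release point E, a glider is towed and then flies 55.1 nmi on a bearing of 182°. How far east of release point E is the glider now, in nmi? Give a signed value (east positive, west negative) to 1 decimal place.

Leg 1 (182°, 55.1 nmi): east 55.1 sin 182° = -1.92, north 55.1 cos 182° = -55.07
Net east component: -1.92 nmi.

-1.9 nmi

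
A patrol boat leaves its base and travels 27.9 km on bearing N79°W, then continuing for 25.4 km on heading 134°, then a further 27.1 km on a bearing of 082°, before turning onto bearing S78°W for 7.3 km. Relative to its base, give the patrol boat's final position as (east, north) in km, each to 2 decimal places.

(10.58, -10.07)

Leg 1 (N79°W, 27.9 km): east 27.9 sin 281° = -27.39, north 27.9 cos 281° = 5.32
Leg 2 (134°, 25.4 km): east 25.4 sin 134° = 18.27, north 25.4 cos 134° = -17.64
Leg 3 (082°, 27.1 km): east 27.1 sin 82° = 26.84, north 27.1 cos 82° = 3.77
Leg 4 (S78°W, 7.3 km): east 7.3 sin 258° = -7.14, north 7.3 cos 258° = -1.52
Summing: 10.58 km east, -10.07 km north → (10.58, -10.07).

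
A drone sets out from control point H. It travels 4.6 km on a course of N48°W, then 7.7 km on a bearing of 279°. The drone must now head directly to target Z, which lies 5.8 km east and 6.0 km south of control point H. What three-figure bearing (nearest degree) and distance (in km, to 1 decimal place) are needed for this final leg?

121°, 19.7 km

Leg 1 (N48°W, 4.6 km): east 4.6 sin 312° = -3.42, north 4.6 cos 312° = 3.08
Leg 2 (279°, 7.7 km): east 7.7 sin 279° = -7.61, north 7.7 cos 279° = 1.20
Current position: (-11.02, 4.28). Target: (5.8, -6.0). Remaining: Δeast = 16.82, Δnorth = -10.28.
Bearing = atan2(16.82, -10.28) mod 360° = 121.43°; distance = √((16.82)² + (-10.28)²) = 19.717 km.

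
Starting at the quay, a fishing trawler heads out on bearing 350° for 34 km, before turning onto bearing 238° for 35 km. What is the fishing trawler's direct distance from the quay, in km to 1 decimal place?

38.6 km

Leg 1 (350°, 34 km): east 34 sin 350° = -5.90, north 34 cos 350° = 33.48
Leg 2 (238°, 35 km): east 35 sin 238° = -29.68, north 35 cos 238° = -18.55
Net: -35.59 east, 14.94 north. Distance = √((-35.59)² + (14.94)²) = 38.593 km.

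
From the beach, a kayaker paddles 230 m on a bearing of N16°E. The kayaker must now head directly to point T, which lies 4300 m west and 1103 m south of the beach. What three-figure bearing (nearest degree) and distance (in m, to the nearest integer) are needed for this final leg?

253°, 4560 m

Leg 1 (N16°E, 230 m): east 230 sin 16° = 63.40, north 230 cos 16° = 221.09
Current position: (63.40, 221.09). Target: (-4300, -1103). Remaining: Δeast = -4363.40, Δnorth = -1324.09.
Bearing = atan2(-4363.40, -1324.09) mod 360° = 253.12°; distance = √((-4363.40)² + (-1324.09)²) = 4559.873 m.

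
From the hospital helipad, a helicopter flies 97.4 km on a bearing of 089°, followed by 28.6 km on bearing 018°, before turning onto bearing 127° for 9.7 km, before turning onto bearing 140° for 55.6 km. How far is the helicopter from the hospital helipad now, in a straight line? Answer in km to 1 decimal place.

Leg 1 (089°, 97.4 km): east 97.4 sin 89° = 97.39, north 97.4 cos 89° = 1.70
Leg 2 (018°, 28.6 km): east 28.6 sin 18° = 8.84, north 28.6 cos 18° = 27.20
Leg 3 (127°, 9.7 km): east 9.7 sin 127° = 7.75, north 9.7 cos 127° = -5.84
Leg 4 (140°, 55.6 km): east 55.6 sin 140° = 35.74, north 55.6 cos 140° = -42.59
Net: 149.71 east, -19.53 north. Distance = √((149.71)² + (-19.53)²) = 150.977 km.

151.0 km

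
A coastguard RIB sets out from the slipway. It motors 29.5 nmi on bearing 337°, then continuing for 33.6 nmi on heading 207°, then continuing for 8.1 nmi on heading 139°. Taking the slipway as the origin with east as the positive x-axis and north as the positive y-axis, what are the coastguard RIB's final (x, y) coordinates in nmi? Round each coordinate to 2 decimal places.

(-21.47, -8.90)

Leg 1 (337°, 29.5 nmi): east 29.5 sin 337° = -11.53, north 29.5 cos 337° = 27.15
Leg 2 (207°, 33.6 nmi): east 33.6 sin 207° = -15.25, north 33.6 cos 207° = -29.94
Leg 3 (139°, 8.1 nmi): east 8.1 sin 139° = 5.31, north 8.1 cos 139° = -6.11
Summing: -21.47 nmi east, -8.90 nmi north → (-21.47, -8.90).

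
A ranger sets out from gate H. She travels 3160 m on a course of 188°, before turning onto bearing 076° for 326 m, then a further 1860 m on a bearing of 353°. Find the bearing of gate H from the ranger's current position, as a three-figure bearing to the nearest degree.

Leg 1 (188°, 3160 m): east 3160 sin 188° = -439.79, north 3160 cos 188° = -3129.25
Leg 2 (076°, 326 m): east 326 sin 76° = 316.32, north 326 cos 76° = 78.87
Leg 3 (353°, 1860 m): east 1860 sin 353° = -226.68, north 1860 cos 353° = 1846.14
Net displacement: -350.15 east, -1204.24 north. Direction back to start is (350.15, 1204.24): bearing = atan2(350.15, 1204.24) mod 360° = 16.21° ≈ 016°.

016°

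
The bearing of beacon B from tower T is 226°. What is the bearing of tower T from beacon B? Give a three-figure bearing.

Back-bearing = 226° − 180° = 046°.

046°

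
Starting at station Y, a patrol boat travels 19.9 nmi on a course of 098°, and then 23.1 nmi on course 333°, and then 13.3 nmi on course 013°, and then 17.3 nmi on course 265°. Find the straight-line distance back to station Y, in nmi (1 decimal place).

29.7 nmi

Leg 1 (098°, 19.9 nmi): east 19.9 sin 98° = 19.71, north 19.9 cos 98° = -2.77
Leg 2 (333°, 23.1 nmi): east 23.1 sin 333° = -10.49, north 23.1 cos 333° = 20.58
Leg 3 (013°, 13.3 nmi): east 13.3 sin 13° = 2.99, north 13.3 cos 13° = 12.96
Leg 4 (265°, 17.3 nmi): east 17.3 sin 265° = -17.23, north 17.3 cos 265° = -1.51
Net: -5.02 east, 29.26 north. Distance = √((-5.02)² + (29.26)²) = 29.692 nmi.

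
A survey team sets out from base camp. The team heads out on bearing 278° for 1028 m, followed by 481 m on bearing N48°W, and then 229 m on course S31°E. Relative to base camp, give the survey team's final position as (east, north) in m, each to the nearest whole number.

Leg 1 (278°, 1028 m): east 1028 sin 278° = -1018.00, north 1028 cos 278° = 143.07
Leg 2 (N48°W, 481 m): east 481 sin 312° = -357.45, north 481 cos 312° = 321.85
Leg 3 (S31°E, 229 m): east 229 sin 149° = 117.94, north 229 cos 149° = -196.29
Summing: -1257.50 m east, 268.63 m north → (-1258, 269).

(-1258, 269)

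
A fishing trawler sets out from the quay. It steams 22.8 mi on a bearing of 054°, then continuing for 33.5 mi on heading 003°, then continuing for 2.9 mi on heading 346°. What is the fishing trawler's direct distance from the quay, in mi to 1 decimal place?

Leg 1 (054°, 22.8 mi): east 22.8 sin 54° = 18.45, north 22.8 cos 54° = 13.40
Leg 2 (003°, 33.5 mi): east 33.5 sin 3° = 1.75, north 33.5 cos 3° = 33.45
Leg 3 (346°, 2.9 mi): east 2.9 sin 346° = -0.70, north 2.9 cos 346° = 2.81
Net: 19.50 east, 49.67 north. Distance = √((19.50)² + (49.67)²) = 53.359 mi.

53.4 mi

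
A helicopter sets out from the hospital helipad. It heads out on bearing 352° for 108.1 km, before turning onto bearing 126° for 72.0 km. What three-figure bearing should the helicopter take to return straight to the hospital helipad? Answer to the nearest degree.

Leg 1 (352°, 108.1 km): east 108.1 sin 352° = -15.04, north 108.1 cos 352° = 107.05
Leg 2 (126°, 72.0 km): east 72.0 sin 126° = 58.25, north 72.0 cos 126° = -42.32
Net displacement: 43.20 east, 64.73 north. Direction back to start is (-43.20, -64.73): bearing = atan2(-43.20, -64.73) mod 360° = 213.72° ≈ 214°.

214°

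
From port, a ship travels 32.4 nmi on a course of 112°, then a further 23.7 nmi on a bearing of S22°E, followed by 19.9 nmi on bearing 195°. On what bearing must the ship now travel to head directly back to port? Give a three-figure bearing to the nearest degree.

Leg 1 (112°, 32.4 nmi): east 32.4 sin 112° = 30.04, north 32.4 cos 112° = -12.14
Leg 2 (S22°E, 23.7 nmi): east 23.7 sin 158° = 8.88, north 23.7 cos 158° = -21.97
Leg 3 (195°, 19.9 nmi): east 19.9 sin 195° = -5.15, north 19.9 cos 195° = -19.22
Net displacement: 33.77 east, -53.33 north. Direction back to start is (-33.77, 53.33): bearing = atan2(-33.77, 53.33) mod 360° = 327.66° ≈ 328°.

328°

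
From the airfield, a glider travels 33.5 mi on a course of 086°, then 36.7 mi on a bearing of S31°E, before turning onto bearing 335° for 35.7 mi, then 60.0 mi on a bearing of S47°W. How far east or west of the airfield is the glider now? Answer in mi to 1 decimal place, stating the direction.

6.6 mi west

Leg 1 (086°, 33.5 mi): east 33.5 sin 86° = 33.42, north 33.5 cos 86° = 2.34
Leg 2 (S31°E, 36.7 mi): east 36.7 sin 149° = 18.90, north 36.7 cos 149° = -31.46
Leg 3 (335°, 35.7 mi): east 35.7 sin 335° = -15.09, north 35.7 cos 335° = 32.36
Leg 4 (S47°W, 60.0 mi): east 60.0 sin 227° = -43.88, north 60.0 cos 227° = -40.92
Net east component: -6.65 mi.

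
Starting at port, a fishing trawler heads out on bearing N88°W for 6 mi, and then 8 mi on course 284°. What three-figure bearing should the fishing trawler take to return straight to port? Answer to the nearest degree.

099°

Leg 1 (N88°W, 6 mi): east 6 sin 272° = -6.00, north 6 cos 272° = 0.21
Leg 2 (284°, 8 mi): east 8 sin 284° = -7.76, north 8 cos 284° = 1.94
Net displacement: -13.76 east, 2.14 north. Direction back to start is (13.76, -2.14): bearing = atan2(13.76, -2.14) mod 360° = 98.86° ≈ 099°.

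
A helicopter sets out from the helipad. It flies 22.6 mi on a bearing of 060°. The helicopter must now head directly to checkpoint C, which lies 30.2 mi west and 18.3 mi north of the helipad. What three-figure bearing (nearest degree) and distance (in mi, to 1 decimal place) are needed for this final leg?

Leg 1 (060°, 22.6 mi): east 22.6 sin 60° = 19.57, north 22.6 cos 60° = 11.30
Current position: (19.57, 11.30). Target: (-30.2, 18.3). Remaining: Δeast = -49.77, Δnorth = 7.00.
Bearing = atan2(-49.77, 7.00) mod 360° = 278.01°; distance = √((-49.77)² + (7.00)²) = 50.262 mi.

278°, 50.3 mi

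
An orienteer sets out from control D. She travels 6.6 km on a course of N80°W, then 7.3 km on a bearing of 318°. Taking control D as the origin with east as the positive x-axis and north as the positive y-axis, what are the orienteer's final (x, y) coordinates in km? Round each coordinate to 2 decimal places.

Leg 1 (N80°W, 6.6 km): east 6.6 sin 280° = -6.50, north 6.6 cos 280° = 1.15
Leg 2 (318°, 7.3 km): east 7.3 sin 318° = -4.88, north 7.3 cos 318° = 5.42
Summing: -11.38 km east, 6.57 km north → (-11.38, 6.57).

(-11.38, 6.57)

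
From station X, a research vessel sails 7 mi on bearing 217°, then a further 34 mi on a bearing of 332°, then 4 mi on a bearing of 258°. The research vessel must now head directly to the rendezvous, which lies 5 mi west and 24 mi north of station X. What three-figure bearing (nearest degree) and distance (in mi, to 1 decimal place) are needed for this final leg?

089°, 19.1 mi

Leg 1 (217°, 7 mi): east 7 sin 217° = -4.21, north 7 cos 217° = -5.59
Leg 2 (332°, 34 mi): east 34 sin 332° = -15.96, north 34 cos 332° = 30.02
Leg 3 (258°, 4 mi): east 4 sin 258° = -3.91, north 4 cos 258° = -0.83
Current position: (-24.09, 23.60). Target: (-5, 24). Remaining: Δeast = 19.09, Δnorth = 0.40.
Bearing = atan2(19.09, 0.40) mod 360° = 88.79°; distance = √((19.09)² + (0.40)²) = 19.092 mi.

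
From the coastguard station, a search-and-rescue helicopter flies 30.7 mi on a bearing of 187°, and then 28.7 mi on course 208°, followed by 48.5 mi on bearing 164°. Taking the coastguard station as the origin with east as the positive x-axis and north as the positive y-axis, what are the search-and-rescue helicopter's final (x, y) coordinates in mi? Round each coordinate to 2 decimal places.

(-3.85, -102.43)

Leg 1 (187°, 30.7 mi): east 30.7 sin 187° = -3.74, north 30.7 cos 187° = -30.47
Leg 2 (208°, 28.7 mi): east 28.7 sin 208° = -13.47, north 28.7 cos 208° = -25.34
Leg 3 (164°, 48.5 mi): east 48.5 sin 164° = 13.37, north 48.5 cos 164° = -46.62
Summing: -3.85 mi east, -102.43 mi north → (-3.85, -102.43).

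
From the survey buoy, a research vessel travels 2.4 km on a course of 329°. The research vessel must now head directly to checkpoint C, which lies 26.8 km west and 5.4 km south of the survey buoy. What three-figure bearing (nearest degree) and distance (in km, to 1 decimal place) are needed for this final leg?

254°, 26.6 km

Leg 1 (329°, 2.4 km): east 2.4 sin 329° = -1.24, north 2.4 cos 329° = 2.06
Current position: (-1.24, 2.06). Target: (-26.8, -5.4). Remaining: Δeast = -25.56, Δnorth = -7.46.
Bearing = atan2(-25.56, -7.46) mod 360° = 253.74°; distance = √((-25.56)² + (-7.46)²) = 26.629 km.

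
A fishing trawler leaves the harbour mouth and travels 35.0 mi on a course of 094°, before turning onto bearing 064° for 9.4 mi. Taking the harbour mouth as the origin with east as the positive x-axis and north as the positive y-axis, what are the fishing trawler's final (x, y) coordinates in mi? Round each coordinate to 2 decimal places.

Leg 1 (094°, 35.0 mi): east 35.0 sin 94° = 34.91, north 35.0 cos 94° = -2.44
Leg 2 (064°, 9.4 mi): east 9.4 sin 64° = 8.45, north 9.4 cos 64° = 4.12
Summing: 43.36 mi east, 1.68 mi north → (43.36, 1.68).

(43.36, 1.68)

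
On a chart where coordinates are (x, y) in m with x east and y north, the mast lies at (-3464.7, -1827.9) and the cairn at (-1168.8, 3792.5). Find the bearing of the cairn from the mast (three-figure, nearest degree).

Δeast = -1168.8 − -3464.7 = 2295.90; Δnorth = 3792.5 − -1827.9 = 5620.40.
Bearing = atan2(Δeast, Δnorth) mod 360° = 22.22° ≈ 022°.

022°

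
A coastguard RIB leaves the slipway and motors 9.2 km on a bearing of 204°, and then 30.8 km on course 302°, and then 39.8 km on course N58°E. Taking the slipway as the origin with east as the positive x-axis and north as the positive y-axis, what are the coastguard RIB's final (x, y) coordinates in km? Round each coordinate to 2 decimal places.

Leg 1 (204°, 9.2 km): east 9.2 sin 204° = -3.74, north 9.2 cos 204° = -8.40
Leg 2 (302°, 30.8 km): east 30.8 sin 302° = -26.12, north 30.8 cos 302° = 16.32
Leg 3 (N58°E, 39.8 km): east 39.8 sin 58° = 33.75, north 39.8 cos 58° = 21.09
Summing: 3.89 km east, 29.01 km north → (3.89, 29.01).

(3.89, 29.01)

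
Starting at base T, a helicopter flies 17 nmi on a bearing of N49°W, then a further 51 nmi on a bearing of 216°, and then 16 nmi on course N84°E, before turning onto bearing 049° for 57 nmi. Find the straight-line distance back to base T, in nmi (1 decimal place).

18.4 nmi

Leg 1 (N49°W, 17 nmi): east 17 sin 311° = -12.83, north 17 cos 311° = 11.15
Leg 2 (216°, 51 nmi): east 51 sin 216° = -29.98, north 51 cos 216° = -41.26
Leg 3 (N84°E, 16 nmi): east 16 sin 84° = 15.91, north 16 cos 84° = 1.67
Leg 4 (049°, 57 nmi): east 57 sin 49° = 43.02, north 57 cos 49° = 37.40
Net: 16.12 east, 8.96 north. Distance = √((16.12)² + (8.96)²) = 18.446 nmi.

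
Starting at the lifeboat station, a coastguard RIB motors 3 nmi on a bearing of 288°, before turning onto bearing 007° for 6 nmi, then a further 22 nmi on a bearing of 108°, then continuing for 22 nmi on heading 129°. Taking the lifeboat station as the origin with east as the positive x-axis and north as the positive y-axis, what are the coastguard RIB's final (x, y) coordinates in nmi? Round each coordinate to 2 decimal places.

(35.90, -13.76)

Leg 1 (288°, 3 nmi): east 3 sin 288° = -2.85, north 3 cos 288° = 0.93
Leg 2 (007°, 6 nmi): east 6 sin 7° = 0.73, north 6 cos 7° = 5.96
Leg 3 (108°, 22 nmi): east 22 sin 108° = 20.92, north 22 cos 108° = -6.80
Leg 4 (129°, 22 nmi): east 22 sin 129° = 17.10, north 22 cos 129° = -13.85
Summing: 35.90 nmi east, -13.76 nmi north → (35.90, -13.76).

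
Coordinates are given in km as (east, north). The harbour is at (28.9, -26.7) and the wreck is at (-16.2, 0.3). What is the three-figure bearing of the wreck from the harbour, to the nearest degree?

Δeast = -16.2 − 28.9 = -45.10; Δnorth = 0.3 − -26.7 = 27.00.
Bearing = atan2(Δeast, Δnorth) mod 360° = 300.91° ≈ 301°.

301°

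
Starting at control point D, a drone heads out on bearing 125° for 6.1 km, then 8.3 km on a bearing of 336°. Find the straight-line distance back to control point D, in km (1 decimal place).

Leg 1 (125°, 6.1 km): east 6.1 sin 125° = 5.00, north 6.1 cos 125° = -3.50
Leg 2 (336°, 8.3 km): east 8.3 sin 336° = -3.38, north 8.3 cos 336° = 7.58
Net: 1.62 east, 4.08 north. Distance = √((1.62)² + (4.08)²) = 4.394 km.

4.4 km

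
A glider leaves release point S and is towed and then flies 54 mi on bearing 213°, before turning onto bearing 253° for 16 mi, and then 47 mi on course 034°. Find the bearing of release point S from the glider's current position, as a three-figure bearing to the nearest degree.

Leg 1 (213°, 54 mi): east 54 sin 213° = -29.41, north 54 cos 213° = -45.29
Leg 2 (253°, 16 mi): east 16 sin 253° = -15.30, north 16 cos 253° = -4.68
Leg 3 (034°, 47 mi): east 47 sin 34° = 26.28, north 47 cos 34° = 38.96
Net displacement: -18.43 east, -11.00 north. Direction back to start is (18.43, 11.00): bearing = atan2(18.43, 11.00) mod 360° = 59.16° ≈ 059°.

059°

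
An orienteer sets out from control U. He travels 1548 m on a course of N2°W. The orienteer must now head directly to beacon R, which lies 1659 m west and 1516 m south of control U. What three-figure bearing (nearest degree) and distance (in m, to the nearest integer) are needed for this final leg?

Leg 1 (N2°W, 1548 m): east 1548 sin 358° = -54.02, north 1548 cos 358° = 1547.06
Current position: (-54.02, 1547.06). Target: (-1659, -1516). Remaining: Δeast = -1604.98, Δnorth = -3063.06.
Bearing = atan2(-1604.98, -3063.06) mod 360° = 207.65°; distance = √((-1604.98)² + (-3063.06)²) = 3458.072 m.

208°, 3458 m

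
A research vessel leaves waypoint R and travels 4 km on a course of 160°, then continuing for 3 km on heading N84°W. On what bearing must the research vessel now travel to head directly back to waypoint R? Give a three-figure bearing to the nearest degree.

025°

Leg 1 (160°, 4 km): east 4 sin 160° = 1.37, north 4 cos 160° = -3.76
Leg 2 (N84°W, 3 km): east 3 sin 276° = -2.98, north 3 cos 276° = 0.31
Net displacement: -1.62 east, -3.45 north. Direction back to start is (1.62, 3.45): bearing = atan2(1.62, 3.45) mod 360° = 25.12° ≈ 025°.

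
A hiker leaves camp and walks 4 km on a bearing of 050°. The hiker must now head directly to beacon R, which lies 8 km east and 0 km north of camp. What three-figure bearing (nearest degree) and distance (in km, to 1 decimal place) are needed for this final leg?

118°, 5.6 km

Leg 1 (050°, 4 km): east 4 sin 50° = 3.06, north 4 cos 50° = 2.57
Current position: (3.06, 2.57). Target: (8, 0). Remaining: Δeast = 4.94, Δnorth = -2.57.
Bearing = atan2(4.94, -2.57) mod 360° = 117.52°; distance = √((4.94)² + (-2.57)²) = 5.565 km.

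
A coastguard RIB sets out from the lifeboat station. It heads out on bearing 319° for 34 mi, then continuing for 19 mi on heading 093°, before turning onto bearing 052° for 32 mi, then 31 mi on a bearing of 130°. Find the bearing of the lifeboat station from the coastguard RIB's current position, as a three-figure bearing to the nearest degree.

242°

Leg 1 (319°, 34 mi): east 34 sin 319° = -22.31, north 34 cos 319° = 25.66
Leg 2 (093°, 19 mi): east 19 sin 93° = 18.97, north 19 cos 93° = -0.99
Leg 3 (052°, 32 mi): east 32 sin 52° = 25.22, north 32 cos 52° = 19.70
Leg 4 (130°, 31 mi): east 31 sin 130° = 23.75, north 31 cos 130° = -19.93
Net displacement: 45.63 east, 24.44 north. Direction back to start is (-45.63, -24.44): bearing = atan2(-45.63, -24.44) mod 360° = 241.83° ≈ 242°.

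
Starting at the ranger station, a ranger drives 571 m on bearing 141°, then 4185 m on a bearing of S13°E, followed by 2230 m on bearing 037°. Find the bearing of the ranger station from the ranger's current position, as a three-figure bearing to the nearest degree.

316°

Leg 1 (141°, 571 m): east 571 sin 141° = 359.34, north 571 cos 141° = -443.75
Leg 2 (S13°E, 4185 m): east 4185 sin 167° = 941.42, north 4185 cos 167° = -4077.74
Leg 3 (037°, 2230 m): east 2230 sin 37° = 1342.05, north 2230 cos 37° = 1780.96
Net displacement: 2642.81 east, -2740.53 north. Direction back to start is (-2642.81, 2740.53): bearing = atan2(-2642.81, 2740.53) mod 360° = 316.04° ≈ 316°.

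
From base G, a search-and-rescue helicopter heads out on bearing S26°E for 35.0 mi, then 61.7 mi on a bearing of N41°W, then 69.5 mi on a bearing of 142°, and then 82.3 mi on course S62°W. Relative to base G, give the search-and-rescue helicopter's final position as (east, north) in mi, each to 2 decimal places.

(-55.01, -78.30)

Leg 1 (S26°E, 35.0 mi): east 35.0 sin 154° = 15.34, north 35.0 cos 154° = -31.46
Leg 2 (N41°W, 61.7 mi): east 61.7 sin 319° = -40.48, north 61.7 cos 319° = 46.57
Leg 3 (142°, 69.5 mi): east 69.5 sin 142° = 42.79, north 69.5 cos 142° = -54.77
Leg 4 (S62°W, 82.3 mi): east 82.3 sin 242° = -72.67, north 82.3 cos 242° = -38.64
Summing: -55.01 mi east, -78.30 mi north → (-55.01, -78.30).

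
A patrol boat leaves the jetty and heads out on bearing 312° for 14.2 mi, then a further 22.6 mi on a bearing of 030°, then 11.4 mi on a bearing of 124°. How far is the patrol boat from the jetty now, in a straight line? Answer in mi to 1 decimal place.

Leg 1 (312°, 14.2 mi): east 14.2 sin 312° = -10.55, north 14.2 cos 312° = 9.50
Leg 2 (030°, 22.6 mi): east 22.6 sin 30° = 11.30, north 22.6 cos 30° = 19.57
Leg 3 (124°, 11.4 mi): east 11.4 sin 124° = 9.45, north 11.4 cos 124° = -6.37
Net: 10.20 east, 22.70 north. Distance = √((10.20)² + (22.70)²) = 24.885 mi.

24.9 mi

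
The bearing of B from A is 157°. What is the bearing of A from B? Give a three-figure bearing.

337°

Back-bearing = 157° + 180° = 337°.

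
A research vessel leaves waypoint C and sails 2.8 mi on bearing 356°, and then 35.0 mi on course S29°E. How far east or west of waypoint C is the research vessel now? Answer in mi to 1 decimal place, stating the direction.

Leg 1 (356°, 2.8 mi): east 2.8 sin 356° = -0.20, north 2.8 cos 356° = 2.79
Leg 2 (S29°E, 35.0 mi): east 35.0 sin 151° = 16.97, north 35.0 cos 151° = -30.61
Net east component: 16.77 mi.

16.8 mi east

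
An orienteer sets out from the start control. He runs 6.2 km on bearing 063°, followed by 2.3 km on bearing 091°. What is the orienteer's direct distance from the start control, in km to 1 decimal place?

Leg 1 (063°, 6.2 km): east 6.2 sin 63° = 5.52, north 6.2 cos 63° = 2.81
Leg 2 (091°, 2.3 km): east 2.3 sin 91° = 2.30, north 2.3 cos 91° = -0.04
Net: 7.82 east, 2.77 north. Distance = √((7.82)² + (2.77)²) = 8.301 km.

8.3 km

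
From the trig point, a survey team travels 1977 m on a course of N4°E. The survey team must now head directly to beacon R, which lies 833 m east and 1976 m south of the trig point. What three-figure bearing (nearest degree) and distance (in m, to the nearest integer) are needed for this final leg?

Leg 1 (N4°E, 1977 m): east 1977 sin 4° = 137.91, north 1977 cos 4° = 1972.18
Current position: (137.91, 1972.18). Target: (833, -1976). Remaining: Δeast = 695.09, Δnorth = -3948.18.
Bearing = atan2(695.09, -3948.18) mod 360° = 170.02°; distance = √((695.09)² + (-3948.18)²) = 4008.904 m.

170°, 4009 m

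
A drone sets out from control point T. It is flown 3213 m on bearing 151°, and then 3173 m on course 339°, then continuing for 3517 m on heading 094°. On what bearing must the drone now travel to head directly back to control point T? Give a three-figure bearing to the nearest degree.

271°

Leg 1 (151°, 3213 m): east 3213 sin 151° = 1557.69, north 3213 cos 151° = -2810.15
Leg 2 (339°, 3173 m): east 3173 sin 339° = -1137.10, north 3173 cos 339° = 2962.25
Leg 3 (094°, 3517 m): east 3517 sin 94° = 3508.43, north 3517 cos 94° = -245.33
Net displacement: 3929.02 east, -93.24 north. Direction back to start is (-3929.02, 93.24): bearing = atan2(-3929.02, 93.24) mod 360° = 271.36° ≈ 271°.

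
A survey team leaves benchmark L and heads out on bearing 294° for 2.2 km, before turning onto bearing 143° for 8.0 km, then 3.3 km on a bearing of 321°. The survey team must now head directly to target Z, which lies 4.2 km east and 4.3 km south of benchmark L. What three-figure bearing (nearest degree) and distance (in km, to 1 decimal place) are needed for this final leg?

Leg 1 (294°, 2.2 km): east 2.2 sin 294° = -2.01, north 2.2 cos 294° = 0.89
Leg 2 (143°, 8.0 km): east 8.0 sin 143° = 4.81, north 8.0 cos 143° = -6.39
Leg 3 (321°, 3.3 km): east 3.3 sin 321° = -2.08, north 3.3 cos 321° = 2.56
Current position: (0.73, -2.93). Target: (4.2, -4.3). Remaining: Δeast = 3.47, Δnorth = -1.37.
Bearing = atan2(3.47, -1.37) mod 360° = 111.54°; distance = √((3.47)² + (-1.37)²) = 3.733 km.

112°, 3.7 km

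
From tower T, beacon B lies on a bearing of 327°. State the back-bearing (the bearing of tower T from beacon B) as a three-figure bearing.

Back-bearing = 327° − 180° = 147°.

147°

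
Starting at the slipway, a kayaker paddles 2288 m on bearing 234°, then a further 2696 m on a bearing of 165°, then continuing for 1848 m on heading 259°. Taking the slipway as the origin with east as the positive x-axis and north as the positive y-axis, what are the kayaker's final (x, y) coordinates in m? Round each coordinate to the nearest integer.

(-2967, -4302)

Leg 1 (234°, 2288 m): east 2288 sin 234° = -1851.03, north 2288 cos 234° = -1344.85
Leg 2 (165°, 2696 m): east 2696 sin 165° = 697.78, north 2696 cos 165° = -2604.14
Leg 3 (259°, 1848 m): east 1848 sin 259° = -1814.05, north 1848 cos 259° = -352.62
Summing: -2967.30 m east, -4301.60 m north → (-2967, -4302).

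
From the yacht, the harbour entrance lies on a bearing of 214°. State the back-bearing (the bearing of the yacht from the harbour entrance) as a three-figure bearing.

034°

Back-bearing = 214° − 180° = 034°.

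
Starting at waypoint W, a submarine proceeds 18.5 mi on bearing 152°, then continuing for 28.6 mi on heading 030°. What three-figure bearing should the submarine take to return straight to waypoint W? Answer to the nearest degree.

250°

Leg 1 (152°, 18.5 mi): east 18.5 sin 152° = 8.69, north 18.5 cos 152° = -16.33
Leg 2 (030°, 28.6 mi): east 28.6 sin 30° = 14.30, north 28.6 cos 30° = 24.77
Net displacement: 22.99 east, 8.43 north. Direction back to start is (-22.99, -8.43): bearing = atan2(-22.99, -8.43) mod 360° = 249.85° ≈ 250°.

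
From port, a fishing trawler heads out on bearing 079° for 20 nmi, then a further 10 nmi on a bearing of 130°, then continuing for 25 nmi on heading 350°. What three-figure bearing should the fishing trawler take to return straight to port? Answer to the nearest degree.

Leg 1 (079°, 20 nmi): east 20 sin 79° = 19.63, north 20 cos 79° = 3.82
Leg 2 (130°, 10 nmi): east 10 sin 130° = 7.66, north 10 cos 130° = -6.43
Leg 3 (350°, 25 nmi): east 25 sin 350° = -4.34, north 25 cos 350° = 24.62
Net displacement: 22.95 east, 22.01 north. Direction back to start is (-22.95, -22.01): bearing = atan2(-22.95, -22.01) mod 360° = 226.20° ≈ 226°.

226°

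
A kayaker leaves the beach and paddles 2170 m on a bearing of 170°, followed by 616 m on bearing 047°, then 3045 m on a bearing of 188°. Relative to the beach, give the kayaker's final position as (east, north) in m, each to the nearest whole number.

Leg 1 (170°, 2170 m): east 2170 sin 170° = 376.82, north 2170 cos 170° = -2137.03
Leg 2 (047°, 616 m): east 616 sin 47° = 450.51, north 616 cos 47° = 420.11
Leg 3 (188°, 3045 m): east 3045 sin 188° = -423.78, north 3045 cos 188° = -3015.37
Summing: 403.55 m east, -4732.29 m north → (404, -4732).

(404, -4732)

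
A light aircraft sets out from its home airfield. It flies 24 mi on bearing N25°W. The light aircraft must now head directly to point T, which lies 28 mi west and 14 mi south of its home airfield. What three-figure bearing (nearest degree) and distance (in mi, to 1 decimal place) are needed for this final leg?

Leg 1 (N25°W, 24 mi): east 24 sin 335° = -10.14, north 24 cos 335° = 21.75
Current position: (-10.14, 21.75). Target: (-28, -14). Remaining: Δeast = -17.86, Δnorth = -35.75.
Bearing = atan2(-17.86, -35.75) mod 360° = 206.54°; distance = √((-17.86)² + (-35.75)²) = 39.963 mi.

207°, 40.0 mi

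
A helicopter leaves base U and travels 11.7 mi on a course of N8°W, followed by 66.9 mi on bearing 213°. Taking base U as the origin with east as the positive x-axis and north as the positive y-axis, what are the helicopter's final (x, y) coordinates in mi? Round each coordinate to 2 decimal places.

Leg 1 (N8°W, 11.7 mi): east 11.7 sin 352° = -1.63, north 11.7 cos 352° = 11.59
Leg 2 (213°, 66.9 mi): east 66.9 sin 213° = -36.44, north 66.9 cos 213° = -56.11
Summing: -38.06 mi east, -44.52 mi north → (-38.06, -44.52).

(-38.06, -44.52)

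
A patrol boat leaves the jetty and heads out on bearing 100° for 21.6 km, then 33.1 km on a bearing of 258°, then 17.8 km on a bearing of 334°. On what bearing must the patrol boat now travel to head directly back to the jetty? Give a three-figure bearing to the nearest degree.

Leg 1 (100°, 21.6 km): east 21.6 sin 100° = 21.27, north 21.6 cos 100° = -3.75
Leg 2 (258°, 33.1 km): east 33.1 sin 258° = -32.38, north 33.1 cos 258° = -6.88
Leg 3 (334°, 17.8 km): east 17.8 sin 334° = -7.80, north 17.8 cos 334° = 16.00
Net displacement: -18.91 east, 5.37 north. Direction back to start is (18.91, -5.37): bearing = atan2(18.91, -5.37) mod 360° = 105.84° ≈ 106°.

106°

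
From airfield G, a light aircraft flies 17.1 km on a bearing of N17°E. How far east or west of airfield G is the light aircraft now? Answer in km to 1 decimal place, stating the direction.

5.0 km east

Leg 1 (N17°E, 17.1 km): east 17.1 sin 17° = 5.00, north 17.1 cos 17° = 16.35
Net east component: 5.00 km.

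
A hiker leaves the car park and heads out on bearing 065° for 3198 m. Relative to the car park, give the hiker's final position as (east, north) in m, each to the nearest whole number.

Leg 1 (065°, 3198 m): east 3198 sin 65° = 2898.37, north 3198 cos 65° = 1351.53
Summing: 2898.37 m east, 1351.53 m north → (2898, 1352).

(2898, 1352)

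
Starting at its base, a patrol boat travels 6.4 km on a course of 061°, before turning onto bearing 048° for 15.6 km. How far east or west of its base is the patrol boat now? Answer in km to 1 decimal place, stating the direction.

Leg 1 (061°, 6.4 km): east 6.4 sin 61° = 5.60, north 6.4 cos 61° = 3.10
Leg 2 (048°, 15.6 km): east 15.6 sin 48° = 11.59, north 15.6 cos 48° = 10.44
Net east component: 17.19 km.

17.2 km east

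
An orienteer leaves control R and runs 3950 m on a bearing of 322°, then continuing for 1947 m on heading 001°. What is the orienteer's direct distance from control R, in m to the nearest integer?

Leg 1 (322°, 3950 m): east 3950 sin 322° = -2431.86, north 3950 cos 322° = 3112.64
Leg 2 (001°, 1947 m): east 1947 sin 1° = 33.98, north 1947 cos 1° = 1946.70
Net: -2397.88 east, 5059.35 north. Distance = √((-2397.88)² + (5059.35)²) = 5598.823 m.

5599 m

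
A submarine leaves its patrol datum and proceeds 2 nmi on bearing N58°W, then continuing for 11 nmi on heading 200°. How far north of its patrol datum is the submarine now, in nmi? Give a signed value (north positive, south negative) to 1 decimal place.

Leg 1 (N58°W, 2 nmi): east 2 sin 302° = -1.70, north 2 cos 302° = 1.06
Leg 2 (200°, 11 nmi): east 11 sin 200° = -3.76, north 11 cos 200° = -10.34
Net north component: -9.28 nmi.

-9.3 nmi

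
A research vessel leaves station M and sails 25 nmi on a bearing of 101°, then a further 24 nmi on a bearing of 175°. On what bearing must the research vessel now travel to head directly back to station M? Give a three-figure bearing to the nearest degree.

317°

Leg 1 (101°, 25 nmi): east 25 sin 101° = 24.54, north 25 cos 101° = -4.77
Leg 2 (175°, 24 nmi): east 24 sin 175° = 2.09, north 24 cos 175° = -23.91
Net displacement: 26.63 east, -28.68 north. Direction back to start is (-26.63, 28.68): bearing = atan2(-26.63, 28.68) mod 360° = 317.12° ≈ 317°.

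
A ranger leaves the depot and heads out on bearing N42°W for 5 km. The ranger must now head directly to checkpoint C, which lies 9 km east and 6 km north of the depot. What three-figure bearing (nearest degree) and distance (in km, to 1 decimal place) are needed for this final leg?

080°, 12.6 km

Leg 1 (N42°W, 5 km): east 5 sin 318° = -3.35, north 5 cos 318° = 3.72
Current position: (-3.35, 3.72). Target: (9, 6). Remaining: Δeast = 12.35, Δnorth = 2.28.
Bearing = atan2(12.35, 2.28) mod 360° = 79.52°; distance = √((12.35)² + (2.28)²) = 12.555 km.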